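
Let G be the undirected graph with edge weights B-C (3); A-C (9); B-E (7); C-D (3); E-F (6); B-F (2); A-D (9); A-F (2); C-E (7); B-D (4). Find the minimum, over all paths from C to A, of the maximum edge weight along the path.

3

Checking several routes:
C → D → B → F → A: max(3, 4, 2, 2) = 4
C → D → B → E → F → A: max(3, 4, 7, 6, 2) = 7
C → B → F → A: max(3, 2, 2) = 3
Best route has worst link 3.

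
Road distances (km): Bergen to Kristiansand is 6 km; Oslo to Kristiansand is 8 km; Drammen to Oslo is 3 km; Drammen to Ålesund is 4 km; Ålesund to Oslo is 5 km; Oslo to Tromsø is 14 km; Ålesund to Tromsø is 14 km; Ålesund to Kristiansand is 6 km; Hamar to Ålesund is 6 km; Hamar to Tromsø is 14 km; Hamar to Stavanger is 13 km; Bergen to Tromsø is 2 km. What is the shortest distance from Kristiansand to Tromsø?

Comparing a few candidate routes:
Kristiansand -> Bergen -> Tromsø: 6 + 2 = 8
Kristiansand -> Ålesund -> Tromsø: 6 + 14 = 20
Kristiansand -> Oslo -> Tromsø: 8 + 14 = 22
The minimum is 8 km.

8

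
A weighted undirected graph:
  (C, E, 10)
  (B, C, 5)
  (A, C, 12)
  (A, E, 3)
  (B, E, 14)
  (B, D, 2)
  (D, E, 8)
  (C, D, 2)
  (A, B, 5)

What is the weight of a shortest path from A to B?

Comparing a few candidate routes:
A → E → B: 3 + 14 = 17
A → C → D → B: 12 + 2 + 2 = 16
A → E → D → B: 3 + 8 + 2 = 13
A → B: 5
The minimum is 5.

5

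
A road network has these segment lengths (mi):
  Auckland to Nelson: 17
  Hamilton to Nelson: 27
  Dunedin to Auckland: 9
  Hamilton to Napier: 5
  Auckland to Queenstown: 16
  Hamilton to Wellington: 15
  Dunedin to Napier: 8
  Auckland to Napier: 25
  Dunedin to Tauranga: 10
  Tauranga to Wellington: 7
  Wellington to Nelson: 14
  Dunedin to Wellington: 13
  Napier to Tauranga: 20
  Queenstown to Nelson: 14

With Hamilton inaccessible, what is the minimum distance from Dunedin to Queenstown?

Checking several routes:
Dunedin - Auckland - Queenstown: 9 + 16 = 25
Dunedin - Auckland - Nelson - Queenstown: 9 + 17 + 14 = 40
Dunedin - Wellington - Nelson - Queenstown: 13 + 14 + 14 = 41
Best route has total 25 mi.

25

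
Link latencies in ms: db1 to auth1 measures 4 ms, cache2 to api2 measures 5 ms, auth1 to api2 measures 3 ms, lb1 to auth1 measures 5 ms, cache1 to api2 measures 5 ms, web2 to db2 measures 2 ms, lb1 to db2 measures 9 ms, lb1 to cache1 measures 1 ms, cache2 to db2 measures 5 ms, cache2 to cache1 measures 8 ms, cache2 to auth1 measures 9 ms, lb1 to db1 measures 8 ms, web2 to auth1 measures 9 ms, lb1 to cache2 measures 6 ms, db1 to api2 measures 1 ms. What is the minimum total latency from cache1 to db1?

6

Comparing a few candidate routes:
cache1-lb1-db1: 1 + 8 = 9
cache1-api2-auth1-db1: 5 + 3 + 4 = 12
cache1-lb1-auth1-db1: 1 + 5 + 4 = 10
cache1-api2-db1: 5 + 1 = 6
cache1-lb1-auth1-api2-db1: 1 + 5 + 3 + 1 = 10
The minimum is 6 ms.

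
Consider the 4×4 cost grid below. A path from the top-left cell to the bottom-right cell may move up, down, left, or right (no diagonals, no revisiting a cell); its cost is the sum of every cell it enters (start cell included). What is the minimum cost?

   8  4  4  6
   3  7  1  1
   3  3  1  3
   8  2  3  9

30

Cheapest: r0c0 r0c1 r0c2 r1c2 r1c3 r2c3 r3c3
  8 + 4 + 4 + 1 + 1 + 3 + 9 = 30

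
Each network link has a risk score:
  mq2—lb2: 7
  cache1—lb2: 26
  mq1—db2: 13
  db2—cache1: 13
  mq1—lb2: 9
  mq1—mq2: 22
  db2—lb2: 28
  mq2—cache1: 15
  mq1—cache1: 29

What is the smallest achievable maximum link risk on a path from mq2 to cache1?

13

A few of the mq2→cache1 routes:
mq2→mq1→lb2→cache1: max(22, 9, 26) = 26
mq2→lb2→mq1→db2→cache1: max(7, 9, 13, 13) = 13
mq2→lb2→cache1: max(7, 26) = 26
mq2→cache1: max(15) = 15
mq2→mq1→db2→cache1: max(22, 13, 13) = 22
Best route has worst link 13.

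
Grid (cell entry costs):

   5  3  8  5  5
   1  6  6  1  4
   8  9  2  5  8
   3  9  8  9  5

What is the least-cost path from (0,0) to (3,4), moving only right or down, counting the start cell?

36

Cheapest: r0c0 r1c0 r1c1 r1c2 r1c3 r1c4 r2c4 r3c4
  5 + 1 + 6 + 6 + 1 + 4 + 8 + 5 = 36
For comparison, the top-then-right route costs 43.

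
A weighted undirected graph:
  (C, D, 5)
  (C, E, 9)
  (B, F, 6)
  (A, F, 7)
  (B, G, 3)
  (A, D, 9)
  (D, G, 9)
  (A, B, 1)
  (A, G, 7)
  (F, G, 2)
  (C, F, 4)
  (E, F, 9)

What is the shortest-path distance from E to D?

Comparing a few candidate routes:
E -> F -> G -> D: 9 + 2 + 9 = 20
E -> C -> D: 9 + 5 = 14
E -> F -> C -> D: 9 + 4 + 5 = 18
Shortest: 14.

14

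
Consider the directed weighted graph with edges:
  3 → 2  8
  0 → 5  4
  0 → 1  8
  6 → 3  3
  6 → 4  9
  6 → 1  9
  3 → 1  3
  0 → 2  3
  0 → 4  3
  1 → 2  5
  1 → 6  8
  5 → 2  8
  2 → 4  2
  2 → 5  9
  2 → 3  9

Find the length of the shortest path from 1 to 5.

Routes from 1 to 5:
1→6→3→2→5: 8 + 3 + 8 + 9 = 28
1→2→5: 5 + 9 = 14
Best route has total 14.

14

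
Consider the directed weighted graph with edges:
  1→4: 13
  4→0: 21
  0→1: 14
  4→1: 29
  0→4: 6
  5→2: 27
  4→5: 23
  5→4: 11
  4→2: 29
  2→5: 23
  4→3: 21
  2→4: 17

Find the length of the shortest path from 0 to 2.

35

Paths from 0 to 2:
0→4→2: 6 + 29 = 35
0→1→4→5→2: 14 + 13 + 23 + 27 = 77
0→4→5→2: 6 + 23 + 27 = 56
0→1→4→2: 14 + 13 + 29 = 56
Shortest: 35.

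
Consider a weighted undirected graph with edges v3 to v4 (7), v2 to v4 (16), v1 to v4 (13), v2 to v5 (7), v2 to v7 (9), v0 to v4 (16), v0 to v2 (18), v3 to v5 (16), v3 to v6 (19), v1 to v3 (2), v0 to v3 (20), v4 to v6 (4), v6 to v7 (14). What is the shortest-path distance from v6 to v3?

Checking several routes:
v6→v3: 19
v6→v4→v1→v3: 4 + 13 + 2 = 19
v6→v4→v3: 4 + 7 = 11
Best route has total 11.

11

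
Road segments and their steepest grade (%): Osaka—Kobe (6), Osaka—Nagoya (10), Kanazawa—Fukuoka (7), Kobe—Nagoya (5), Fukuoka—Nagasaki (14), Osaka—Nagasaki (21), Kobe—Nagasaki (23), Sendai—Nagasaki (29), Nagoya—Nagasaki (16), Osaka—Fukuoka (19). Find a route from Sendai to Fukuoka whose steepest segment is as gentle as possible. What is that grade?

29

A few of the Sendai→Fukuoka routes:
Sendai - Nagasaki - Nagoya - Osaka - Fukuoka: max(29, 16, 10, 19) = 29
Sendai - Nagasaki - Nagoya - Kobe - Osaka - Fukuoka: max(29, 16, 5, 6, 19) = 29
Sendai - Nagasaki - Fukuoka: max(29, 14) = 29
Sendai - Nagasaki - Osaka - Fukuoka: max(29, 21, 19) = 29
Best route has worst link 29%.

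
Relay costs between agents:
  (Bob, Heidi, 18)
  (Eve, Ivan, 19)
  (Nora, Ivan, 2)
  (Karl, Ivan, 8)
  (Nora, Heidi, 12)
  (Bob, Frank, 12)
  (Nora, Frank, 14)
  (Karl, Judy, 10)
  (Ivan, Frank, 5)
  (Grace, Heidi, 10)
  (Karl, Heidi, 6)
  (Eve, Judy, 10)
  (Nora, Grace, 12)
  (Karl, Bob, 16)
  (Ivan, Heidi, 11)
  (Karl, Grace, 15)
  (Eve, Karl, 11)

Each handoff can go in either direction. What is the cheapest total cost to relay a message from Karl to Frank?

13

Comparing a few candidate routes:
Karl→Ivan→Frank: 8 + 5 = 13
Karl→Ivan→Nora→Frank: 8 + 2 + 14 = 24
Karl→Heidi→Ivan→Frank: 6 + 11 + 5 = 22
Karl→Heidi→Nora→Ivan→Frank: 6 + 12 + 2 + 5 = 25
Best route has total 13.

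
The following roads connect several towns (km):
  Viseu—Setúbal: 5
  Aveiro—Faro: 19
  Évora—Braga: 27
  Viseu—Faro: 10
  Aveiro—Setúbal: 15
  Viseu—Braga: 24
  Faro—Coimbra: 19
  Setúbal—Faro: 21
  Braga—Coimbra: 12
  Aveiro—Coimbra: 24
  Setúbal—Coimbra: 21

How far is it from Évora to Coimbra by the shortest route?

A few of the Évora→Coimbra routes:
Évora-Braga-Viseu-Faro-Coimbra: 27 + 24 + 10 + 19 = 80
Évora-Braga-Coimbra: 27 + 12 = 39
Évora-Braga-Viseu-Setúbal-Coimbra: 27 + 24 + 5 + 21 = 77
Best route has total 39 km.

39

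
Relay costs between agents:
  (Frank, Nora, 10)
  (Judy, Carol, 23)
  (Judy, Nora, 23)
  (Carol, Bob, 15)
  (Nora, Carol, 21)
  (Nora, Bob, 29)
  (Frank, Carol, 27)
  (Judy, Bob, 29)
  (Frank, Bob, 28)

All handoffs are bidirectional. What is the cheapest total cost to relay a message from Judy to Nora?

Comparing a few candidate routes:
Judy→Nora: 23
Judy→Bob→Nora: 29 + 29 = 58
Judy→Bob→Carol→Nora: 29 + 15 + 21 = 65
Judy→Carol→Frank→Nora: 23 + 27 + 10 = 60
Judy→Carol→Nora: 23 + 21 = 44
The minimum is 23.

23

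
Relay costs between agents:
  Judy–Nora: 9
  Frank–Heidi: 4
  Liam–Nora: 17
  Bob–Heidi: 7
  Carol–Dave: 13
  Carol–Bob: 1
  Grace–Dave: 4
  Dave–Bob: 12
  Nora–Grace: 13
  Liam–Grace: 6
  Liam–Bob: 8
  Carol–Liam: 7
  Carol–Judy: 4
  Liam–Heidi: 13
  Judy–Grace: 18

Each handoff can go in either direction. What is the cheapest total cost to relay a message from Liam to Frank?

17

Comparing a few candidate routes:
Liam → Carol → Bob → Heidi → Frank: 7 + 1 + 7 + 4 = 19
Liam → Grace → Dave → Bob → Heidi → Frank: 6 + 4 + 12 + 7 + 4 = 33
Liam → Bob → Heidi → Frank: 8 + 7 + 4 = 19
Liam → Heidi → Frank: 13 + 4 = 17
Shortest: 17.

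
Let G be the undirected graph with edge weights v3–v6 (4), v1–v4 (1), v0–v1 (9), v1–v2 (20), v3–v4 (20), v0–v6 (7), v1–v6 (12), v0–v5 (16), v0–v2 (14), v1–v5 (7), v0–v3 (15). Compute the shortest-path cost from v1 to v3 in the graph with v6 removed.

Candidate routes:
v1 -> v4 -> v3: 1 + 20 = 21
v1 -> v5 -> v0 -> v3: 7 + 16 + 15 = 38
v1 -> v0 -> v3: 9 + 15 = 24
v1 -> v2 -> v0 -> v3: 20 + 14 + 15 = 49
Shortest: 21.

21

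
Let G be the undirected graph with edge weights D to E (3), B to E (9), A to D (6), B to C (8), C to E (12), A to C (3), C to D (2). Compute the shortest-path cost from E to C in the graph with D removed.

12

Paths from E to C avoiding D:
E → B → C: 9 + 8 = 17
E → C: 12
The minimum is 12.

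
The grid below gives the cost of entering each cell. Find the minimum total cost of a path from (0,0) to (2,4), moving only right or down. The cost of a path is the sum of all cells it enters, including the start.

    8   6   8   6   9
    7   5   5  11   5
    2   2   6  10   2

Cheapest: [0,0] → [1,0] → [2,0] → [2,1] → [2,2] → [2,3] → [2,4]
  8 + 7 + 2 + 2 + 6 + 10 + 2 = 37

37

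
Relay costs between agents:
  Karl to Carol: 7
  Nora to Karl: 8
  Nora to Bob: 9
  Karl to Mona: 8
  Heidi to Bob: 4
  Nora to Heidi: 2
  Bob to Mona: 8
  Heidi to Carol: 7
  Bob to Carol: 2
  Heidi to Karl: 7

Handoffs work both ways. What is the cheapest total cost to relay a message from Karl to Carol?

A few of the Karl→Carol routes:
Karl → Heidi → Carol: 7 + 7 = 14
Karl → Heidi → Bob → Carol: 7 + 4 + 2 = 13
Karl → Carol: 7
Shortest: 7.

7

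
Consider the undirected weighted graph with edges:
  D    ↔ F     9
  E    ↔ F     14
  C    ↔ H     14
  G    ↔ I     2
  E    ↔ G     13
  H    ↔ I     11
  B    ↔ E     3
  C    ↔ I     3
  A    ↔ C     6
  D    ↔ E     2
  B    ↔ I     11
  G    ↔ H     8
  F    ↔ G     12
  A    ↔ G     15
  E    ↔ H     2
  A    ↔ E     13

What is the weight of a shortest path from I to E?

Comparing a few candidate routes:
I-G-E: 2 + 13 = 15
I-H-E: 11 + 2 = 13
I-C-A-E: 3 + 6 + 13 = 22
I-G-H-E: 2 + 8 + 2 = 12
I-B-E: 11 + 3 = 14
I-C-H-E: 3 + 14 + 2 = 19
Best route has total 12.

12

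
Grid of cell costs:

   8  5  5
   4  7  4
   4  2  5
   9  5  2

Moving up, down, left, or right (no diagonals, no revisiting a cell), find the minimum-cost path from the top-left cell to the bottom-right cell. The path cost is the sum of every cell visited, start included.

Cheapest: r0c0 -> r1c0 -> r2c0 -> r2c1 -> r2c2 -> r3c2
  8 + 4 + 4 + 2 + 5 + 2 = 25

25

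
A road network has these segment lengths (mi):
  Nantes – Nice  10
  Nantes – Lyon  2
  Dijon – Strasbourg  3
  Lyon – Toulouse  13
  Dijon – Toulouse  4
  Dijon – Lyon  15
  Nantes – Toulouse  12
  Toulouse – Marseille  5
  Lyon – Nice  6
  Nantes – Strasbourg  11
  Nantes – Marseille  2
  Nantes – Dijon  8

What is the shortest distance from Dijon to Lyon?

Comparing a few candidate routes:
Dijon - Toulouse - Nantes - Lyon: 4 + 12 + 2 = 18
Dijon - Strasbourg - Nantes - Lyon: 3 + 11 + 2 = 16
Dijon - Toulouse - Lyon: 4 + 13 = 17
Dijon - Nantes - Lyon: 8 + 2 = 10
Dijon - Toulouse - Marseille - Nantes - Lyon: 4 + 5 + 2 + 2 = 13
Dijon - Lyon: 15
The minimum is 10 mi.

10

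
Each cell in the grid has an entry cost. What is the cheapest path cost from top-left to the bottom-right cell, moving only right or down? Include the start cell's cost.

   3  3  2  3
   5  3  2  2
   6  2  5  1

13

Path [0,0] [0,1] [0,2] [1,2] [1,3] [2,3]: 3 + 3 + 2 + 2 + 2 + 1 = 13.
For comparison, the top-then-right route costs 14.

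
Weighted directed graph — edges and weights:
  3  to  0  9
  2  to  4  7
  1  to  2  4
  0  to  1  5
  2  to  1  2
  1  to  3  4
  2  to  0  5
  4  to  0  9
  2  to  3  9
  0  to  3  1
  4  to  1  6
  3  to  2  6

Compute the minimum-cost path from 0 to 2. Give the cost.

Routes from 0 to 2:
0-3-2: 1 + 6 = 7
0-1-2: 5 + 4 = 9
0-1-3-2: 5 + 4 + 6 = 15
Shortest: 7.

7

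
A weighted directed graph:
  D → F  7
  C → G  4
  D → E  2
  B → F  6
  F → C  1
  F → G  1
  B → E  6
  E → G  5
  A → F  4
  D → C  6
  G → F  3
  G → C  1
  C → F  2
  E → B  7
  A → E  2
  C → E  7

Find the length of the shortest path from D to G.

7

Comparing a few candidate routes:
D→C→F→G: 6 + 2 + 1 = 9
D→F→G: 7 + 1 = 8
D→C→G: 6 + 4 = 10
D→E→G: 2 + 5 = 7
The minimum is 7.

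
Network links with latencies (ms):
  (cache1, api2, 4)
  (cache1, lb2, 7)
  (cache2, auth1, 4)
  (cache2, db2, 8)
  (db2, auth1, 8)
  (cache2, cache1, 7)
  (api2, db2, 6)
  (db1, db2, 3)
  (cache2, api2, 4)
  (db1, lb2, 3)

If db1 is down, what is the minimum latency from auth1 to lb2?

Some routes from auth1 to lb2 avoiding db1:
auth1→cache2→db2→api2→cache1→lb2: 4 + 8 + 6 + 4 + 7 = 29
auth1→cache2→cache1→lb2: 4 + 7 + 7 = 18
auth1→db2→api2→cache1→lb2: 8 + 6 + 4 + 7 = 25
auth1→cache2→api2→cache1→lb2: 4 + 4 + 4 + 7 = 19
auth1→db2→cache2→cache1→lb2: 8 + 8 + 7 + 7 = 30
Best route has total 18 ms.

18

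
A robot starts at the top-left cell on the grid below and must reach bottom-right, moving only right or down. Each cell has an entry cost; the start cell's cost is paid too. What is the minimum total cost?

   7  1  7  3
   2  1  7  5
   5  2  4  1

16

One optimal route is [0,0] → [0,1] → [1,1] → [2,1] → [2,2] → [2,3].
Its cost is 7 + 1 + 1 + 2 + 4 + 1 = 16.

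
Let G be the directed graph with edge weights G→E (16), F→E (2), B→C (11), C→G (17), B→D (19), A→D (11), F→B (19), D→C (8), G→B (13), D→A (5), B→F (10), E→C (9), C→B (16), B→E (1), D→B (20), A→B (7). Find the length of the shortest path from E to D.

Candidate routes:
E→C→B→D: 9 + 16 + 19 = 44
E→C→G→B→D: 9 + 17 + 13 + 19 = 58
Shortest: 44.

44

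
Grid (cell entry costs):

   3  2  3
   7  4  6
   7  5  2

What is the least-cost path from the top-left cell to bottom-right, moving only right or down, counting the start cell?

Cheapest: [0,0] [0,1] [0,2] [1,2] [2,2]
  3 + 2 + 3 + 6 + 2 = 16

16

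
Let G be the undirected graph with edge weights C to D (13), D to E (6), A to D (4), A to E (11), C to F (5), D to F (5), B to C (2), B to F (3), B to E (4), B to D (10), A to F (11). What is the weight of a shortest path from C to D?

10

Some routes from C to D:
C → B → D: 2 + 10 = 12
C → B → E → D: 2 + 4 + 6 = 12
C → F → D: 5 + 5 = 10
C → B → F → D: 2 + 3 + 5 = 10
C → D: 13
Shortest: 10.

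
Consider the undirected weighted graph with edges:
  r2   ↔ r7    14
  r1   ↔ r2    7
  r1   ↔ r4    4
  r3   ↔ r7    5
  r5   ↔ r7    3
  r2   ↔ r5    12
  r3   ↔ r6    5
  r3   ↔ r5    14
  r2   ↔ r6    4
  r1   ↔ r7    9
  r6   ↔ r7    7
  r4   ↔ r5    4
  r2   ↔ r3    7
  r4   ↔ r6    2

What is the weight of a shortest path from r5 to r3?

A few of the r5→r3 routes:
r5→r7→r3: 3 + 5 = 8
r5→r4→r6→r2→r3: 4 + 2 + 4 + 7 = 17
r5→r3: 14
r5→r4→r6→r3: 4 + 2 + 5 = 11
r5→r7→r6→r3: 3 + 7 + 5 = 15
The minimum is 8.

8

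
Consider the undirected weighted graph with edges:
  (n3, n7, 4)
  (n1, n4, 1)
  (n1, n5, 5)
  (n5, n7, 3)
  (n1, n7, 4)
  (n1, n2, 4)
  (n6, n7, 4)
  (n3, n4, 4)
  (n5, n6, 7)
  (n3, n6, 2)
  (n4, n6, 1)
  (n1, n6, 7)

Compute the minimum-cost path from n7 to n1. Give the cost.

Comparing a few candidate routes:
n7 -> n5 -> n1: 3 + 5 = 8
n7 -> n3 -> n4 -> n1: 4 + 4 + 1 = 9
n7 -> n1: 4
n7 -> n3 -> n6 -> n4 -> n1: 4 + 2 + 1 + 1 = 8
n7 -> n6 -> n4 -> n1: 4 + 1 + 1 = 6
Best route has total 4.

4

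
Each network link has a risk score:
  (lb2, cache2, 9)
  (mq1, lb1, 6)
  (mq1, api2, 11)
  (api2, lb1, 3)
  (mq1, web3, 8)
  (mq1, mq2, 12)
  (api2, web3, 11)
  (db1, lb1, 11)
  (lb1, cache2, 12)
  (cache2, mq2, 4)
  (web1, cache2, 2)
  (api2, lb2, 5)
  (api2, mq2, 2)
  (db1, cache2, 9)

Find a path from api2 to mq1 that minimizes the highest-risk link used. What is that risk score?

6

Comparing a few candidate routes:
api2-mq2-cache2-db1-lb1-mq1: max(2, 4, 9, 11, 6) = 11
api2-lb1-mq1: max(3, 6) = 6
api2-mq1: max(11) = 11
Smallest bottleneck: 6.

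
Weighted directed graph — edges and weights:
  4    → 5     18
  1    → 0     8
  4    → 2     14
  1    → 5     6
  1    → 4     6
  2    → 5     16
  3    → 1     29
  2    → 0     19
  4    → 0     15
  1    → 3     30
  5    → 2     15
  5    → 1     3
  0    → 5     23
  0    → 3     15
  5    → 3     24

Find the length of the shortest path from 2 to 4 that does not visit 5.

69

Routes from 2 to 4 avoiding 5:
2 → 0 → 3 → 1 → 4: 19 + 15 + 29 + 6 = 69
The minimum is 69.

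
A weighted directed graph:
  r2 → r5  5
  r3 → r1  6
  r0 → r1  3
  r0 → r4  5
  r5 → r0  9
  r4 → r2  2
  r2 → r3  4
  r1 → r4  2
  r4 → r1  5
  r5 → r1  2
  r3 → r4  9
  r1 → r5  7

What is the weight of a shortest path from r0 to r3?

Paths from r0 to r3:
r0 -> r4 -> r2 -> r3: 5 + 2 + 4 = 11
r0 -> r1 -> r4 -> r2 -> r3: 3 + 2 + 2 + 4 = 11
Shortest: 11.

11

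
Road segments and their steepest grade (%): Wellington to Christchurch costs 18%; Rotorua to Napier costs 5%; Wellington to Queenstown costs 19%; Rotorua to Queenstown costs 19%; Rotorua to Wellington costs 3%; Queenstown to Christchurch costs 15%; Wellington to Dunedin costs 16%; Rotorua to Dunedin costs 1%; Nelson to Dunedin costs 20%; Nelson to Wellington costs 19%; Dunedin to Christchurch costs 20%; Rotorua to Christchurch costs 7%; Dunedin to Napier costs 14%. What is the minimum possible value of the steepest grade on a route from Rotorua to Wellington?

Some routes from Rotorua to Wellington:
Rotorua -> Dunedin -> Wellington: max(1, 16) = 16
Rotorua -> Napier -> Dunedin -> Wellington: max(5, 14, 16) = 16
Rotorua -> Wellington: max(3) = 3
Rotorua -> Christchurch -> Wellington: max(7, 18) = 18
The minimum achievable maximum is 3%.

3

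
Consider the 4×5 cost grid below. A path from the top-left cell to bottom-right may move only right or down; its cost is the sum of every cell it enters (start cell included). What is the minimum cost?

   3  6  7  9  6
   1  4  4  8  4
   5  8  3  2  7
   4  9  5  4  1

Best path: [0,0]→[1,0]→[1,1]→[1,2]→[2,2]→[2,3]→[3,3]→[3,4]
Cost: 3 + 1 + 4 + 4 + 3 + 2 + 4 + 1 = 22
(Top row then right column would cost 43.)

22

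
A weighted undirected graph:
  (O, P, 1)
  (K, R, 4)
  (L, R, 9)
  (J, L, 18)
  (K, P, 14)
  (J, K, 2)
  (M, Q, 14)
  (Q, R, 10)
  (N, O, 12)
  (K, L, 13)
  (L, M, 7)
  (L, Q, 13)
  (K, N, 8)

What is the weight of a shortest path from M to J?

Comparing a few candidate routes:
M -> L -> R -> K -> J: 7 + 9 + 4 + 2 = 22
M -> L -> J: 7 + 18 = 25
M -> L -> K -> J: 7 + 13 + 2 = 22
Shortest: 22.

22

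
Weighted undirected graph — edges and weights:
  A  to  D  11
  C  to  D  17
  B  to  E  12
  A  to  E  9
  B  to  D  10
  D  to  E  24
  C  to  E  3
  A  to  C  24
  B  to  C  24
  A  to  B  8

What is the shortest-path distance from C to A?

12

Comparing a few candidate routes:
C -> E -> A: 3 + 9 = 12
C -> D -> A: 17 + 11 = 28
C -> B -> A: 24 + 8 = 32
C -> A: 24
C -> D -> B -> A: 17 + 10 + 8 = 35
C -> E -> B -> A: 3 + 12 + 8 = 23
Best route has total 12.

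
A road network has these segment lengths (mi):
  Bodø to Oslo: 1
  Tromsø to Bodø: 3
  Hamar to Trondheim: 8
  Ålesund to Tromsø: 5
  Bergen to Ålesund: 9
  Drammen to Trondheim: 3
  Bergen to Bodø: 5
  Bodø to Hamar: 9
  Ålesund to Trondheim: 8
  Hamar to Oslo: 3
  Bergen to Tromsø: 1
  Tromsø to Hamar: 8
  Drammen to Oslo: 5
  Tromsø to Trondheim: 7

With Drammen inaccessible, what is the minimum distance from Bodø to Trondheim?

10

A few of the Bodø→Trondheim routes:
Bodø - Oslo - Hamar - Trondheim: 1 + 3 + 8 = 12
Bodø - Tromsø - Trondheim: 3 + 7 = 10
Bodø - Tromsø - Ålesund - Trondheim: 3 + 5 + 8 = 16
Bodø - Bergen - Tromsø - Trondheim: 5 + 1 + 7 = 13
Best route has total 10 mi.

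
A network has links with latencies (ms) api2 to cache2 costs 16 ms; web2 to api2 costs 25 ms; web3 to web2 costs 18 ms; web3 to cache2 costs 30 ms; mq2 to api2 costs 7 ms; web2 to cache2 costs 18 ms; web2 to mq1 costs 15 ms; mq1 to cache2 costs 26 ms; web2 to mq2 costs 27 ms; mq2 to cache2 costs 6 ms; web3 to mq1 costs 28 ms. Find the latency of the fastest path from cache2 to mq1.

26

Comparing a few candidate routes:
cache2 → mq2 → web2 → mq1: 6 + 27 + 15 = 48
cache2 → web2 → mq1: 18 + 15 = 33
cache2 → mq2 → api2 → web2 → mq1: 6 + 7 + 25 + 15 = 53
cache2 → mq1: 26
Best route has total 26 ms.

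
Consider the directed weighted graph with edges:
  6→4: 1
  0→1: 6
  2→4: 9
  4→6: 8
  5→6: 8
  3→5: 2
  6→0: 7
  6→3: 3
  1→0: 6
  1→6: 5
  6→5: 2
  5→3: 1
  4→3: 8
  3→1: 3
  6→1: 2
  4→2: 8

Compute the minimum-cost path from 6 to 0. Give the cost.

7

Routes from 6 to 0:
6-0: 7
6-4-3-1-0: 1 + 8 + 3 + 6 = 18
6-5-3-1-0: 2 + 1 + 3 + 6 = 12
6-1-0: 2 + 6 = 8
6-3-1-0: 3 + 3 + 6 = 12
Shortest: 7.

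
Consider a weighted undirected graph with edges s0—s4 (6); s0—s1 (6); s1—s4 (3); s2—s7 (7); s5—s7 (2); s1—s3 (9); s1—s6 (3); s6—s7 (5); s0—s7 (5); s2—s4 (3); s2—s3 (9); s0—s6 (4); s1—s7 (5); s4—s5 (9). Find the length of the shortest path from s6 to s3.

Some routes from s6 to s3:
s6-s1-s4-s2-s3: 3 + 3 + 3 + 9 = 18
s6-s1-s3: 3 + 9 = 12
s6-s0-s1-s3: 4 + 6 + 9 = 19
s6-s7-s1-s3: 5 + 5 + 9 = 19
Shortest: 12.

12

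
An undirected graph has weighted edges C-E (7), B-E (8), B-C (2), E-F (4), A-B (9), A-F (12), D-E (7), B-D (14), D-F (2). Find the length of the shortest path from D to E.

6

Comparing a few candidate routes:
D-F-A-B-E: 2 + 12 + 9 + 8 = 31
D-F-E: 2 + 4 = 6
D-B-C-E: 14 + 2 + 7 = 23
D-E: 7
D-F-A-B-C-E: 2 + 12 + 9 + 2 + 7 = 32
D-B-E: 14 + 8 = 22
The minimum is 6.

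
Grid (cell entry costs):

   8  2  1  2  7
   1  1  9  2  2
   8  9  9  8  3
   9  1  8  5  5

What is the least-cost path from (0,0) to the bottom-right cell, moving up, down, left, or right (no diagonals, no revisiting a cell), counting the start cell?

Best path: [0,0] [0,1] [0,2] [0,3] [1,3] [1,4] [2,4] [3,4]
Cost: 8 + 2 + 1 + 2 + 2 + 2 + 3 + 5 = 25

25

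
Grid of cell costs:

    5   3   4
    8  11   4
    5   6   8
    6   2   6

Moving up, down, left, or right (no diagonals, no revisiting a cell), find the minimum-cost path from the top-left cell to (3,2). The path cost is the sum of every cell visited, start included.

One optimal route is r0c0→r0c1→r0c2→r1c2→r2c2→r3c2.
Its cost is 5 + 3 + 4 + 4 + 8 + 6 = 30.

30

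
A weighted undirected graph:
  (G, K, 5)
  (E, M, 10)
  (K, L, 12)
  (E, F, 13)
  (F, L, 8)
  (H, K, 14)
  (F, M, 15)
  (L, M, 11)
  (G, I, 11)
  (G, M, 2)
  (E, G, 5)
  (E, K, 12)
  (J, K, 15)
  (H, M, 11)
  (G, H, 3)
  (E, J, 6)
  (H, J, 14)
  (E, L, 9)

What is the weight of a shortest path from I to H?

14

Comparing a few candidate routes:
I→G→E→M→H: 11 + 5 + 10 + 11 = 37
I→G→K→H: 11 + 5 + 14 = 30
I→G→H: 11 + 3 = 14
I→G→E→J→H: 11 + 5 + 6 + 14 = 36
I→G→M→H: 11 + 2 + 11 = 24
I→G→E→K→H: 11 + 5 + 12 + 14 = 42
Shortest: 14.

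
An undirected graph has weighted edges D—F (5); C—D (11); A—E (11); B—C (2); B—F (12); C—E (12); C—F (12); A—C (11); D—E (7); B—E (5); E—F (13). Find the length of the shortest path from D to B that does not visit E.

Routes from D to B avoiding E:
D→C→B: 11 + 2 = 13
D→F→C→B: 5 + 12 + 2 = 19
D→F→B: 5 + 12 = 17
D→C→F→B: 11 + 12 + 12 = 35
The minimum is 13.

13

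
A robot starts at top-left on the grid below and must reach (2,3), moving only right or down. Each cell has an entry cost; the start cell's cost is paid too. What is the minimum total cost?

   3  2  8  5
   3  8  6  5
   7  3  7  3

26

Best path: r0c0 r0c1 r0c2 r0c3 r1c3 r2c3
Cost: 3 + 2 + 8 + 5 + 5 + 3 = 26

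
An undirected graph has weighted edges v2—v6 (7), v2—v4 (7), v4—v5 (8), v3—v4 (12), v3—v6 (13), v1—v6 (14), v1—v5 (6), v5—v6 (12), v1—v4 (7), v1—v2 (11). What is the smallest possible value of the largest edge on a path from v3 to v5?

12

A few of the v3→v5 routes:
v3→v4→v2→v6→v5: max(12, 7, 7, 12) = 12
v3→v4→v1→v5: max(12, 7, 6) = 12
v3→v4→v5: max(12, 8) = 12
v3→v4→v2→v1→v5: max(12, 7, 11, 6) = 12
Best route has worst link 12.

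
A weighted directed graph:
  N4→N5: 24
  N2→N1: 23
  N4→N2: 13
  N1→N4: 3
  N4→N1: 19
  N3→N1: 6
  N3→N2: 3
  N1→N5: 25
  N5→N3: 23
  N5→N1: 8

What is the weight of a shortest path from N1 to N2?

16

Paths from N1 to N2:
N1 → N4 → N2: 3 + 13 = 16
N1 → N4 → N5 → N3 → N2: 3 + 24 + 23 + 3 = 53
N1 → N5 → N3 → N2: 25 + 23 + 3 = 51
Best route has total 16.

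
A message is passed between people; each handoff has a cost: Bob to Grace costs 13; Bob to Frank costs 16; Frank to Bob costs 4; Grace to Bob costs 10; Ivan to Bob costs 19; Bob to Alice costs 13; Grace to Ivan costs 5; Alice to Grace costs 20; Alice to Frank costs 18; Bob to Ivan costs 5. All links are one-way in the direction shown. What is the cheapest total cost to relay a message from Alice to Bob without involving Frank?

30

Paths from Alice to Bob avoiding Frank:
Alice→Grace→Bob: 20 + 10 = 30
Alice→Grace→Ivan→Bob: 20 + 5 + 19 = 44
Best route has total 30.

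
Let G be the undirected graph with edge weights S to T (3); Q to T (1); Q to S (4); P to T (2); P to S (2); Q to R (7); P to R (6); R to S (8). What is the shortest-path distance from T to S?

3

Some routes from T to S:
T -> P -> R -> S: 2 + 6 + 8 = 16
T -> P -> S: 2 + 2 = 4
T -> Q -> R -> P -> S: 1 + 7 + 6 + 2 = 16
T -> Q -> R -> S: 1 + 7 + 8 = 16
T -> Q -> S: 1 + 4 = 5
T -> S: 3
Best route has total 3.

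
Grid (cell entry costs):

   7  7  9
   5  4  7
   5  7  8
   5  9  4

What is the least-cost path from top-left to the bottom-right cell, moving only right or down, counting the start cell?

Take r0c0 → r1c0 → r1c1 → r1c2 → r2c2 → r3c2 for a total of 7 + 5 + 4 + 7 + 8 + 4 = 35.
(Top row then right column would cost 42.)

35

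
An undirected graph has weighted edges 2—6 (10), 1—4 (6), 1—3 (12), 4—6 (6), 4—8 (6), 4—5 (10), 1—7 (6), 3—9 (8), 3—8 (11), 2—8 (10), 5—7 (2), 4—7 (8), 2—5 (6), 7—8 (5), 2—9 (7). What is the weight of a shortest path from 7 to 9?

15

Comparing a few candidate routes:
7-1-3-9: 6 + 12 + 8 = 26
7-4-6-2-9: 8 + 6 + 10 + 7 = 31
7-8-3-9: 5 + 11 + 8 = 24
7-8-2-9: 5 + 10 + 7 = 22
7-5-2-9: 2 + 6 + 7 = 15
7-4-8-2-9: 8 + 6 + 10 + 7 = 31
Shortest: 15.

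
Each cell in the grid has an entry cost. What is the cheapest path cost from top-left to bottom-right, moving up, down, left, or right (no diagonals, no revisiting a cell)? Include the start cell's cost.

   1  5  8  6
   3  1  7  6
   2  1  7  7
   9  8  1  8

Take r0c0 -> r1c0 -> r1c1 -> r2c1 -> r2c2 -> r3c2 -> r3c3 for a total of 1 + 3 + 1 + 1 + 7 + 1 + 8 = 22.

22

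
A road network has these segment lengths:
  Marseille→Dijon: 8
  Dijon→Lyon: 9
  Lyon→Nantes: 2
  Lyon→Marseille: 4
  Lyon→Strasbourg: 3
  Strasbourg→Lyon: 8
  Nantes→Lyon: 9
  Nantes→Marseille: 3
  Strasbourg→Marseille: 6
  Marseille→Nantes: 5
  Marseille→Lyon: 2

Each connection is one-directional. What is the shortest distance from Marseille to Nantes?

4

Paths from Marseille to Nantes:
Marseille - Lyon - Nantes: 2 + 2 = 4
Marseille - Dijon - Lyon - Nantes: 8 + 9 + 2 = 19
Marseille - Nantes: 5
The minimum is 4.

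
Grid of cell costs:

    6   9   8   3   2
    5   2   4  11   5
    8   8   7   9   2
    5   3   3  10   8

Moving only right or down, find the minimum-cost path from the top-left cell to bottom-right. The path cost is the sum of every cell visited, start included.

43

Best path: (0,0)→(0,1)→(0,2)→(0,3)→(0,4)→(1,4)→(2,4)→(3,4)
Cost: 6 + 9 + 8 + 3 + 2 + 5 + 2 + 8 = 43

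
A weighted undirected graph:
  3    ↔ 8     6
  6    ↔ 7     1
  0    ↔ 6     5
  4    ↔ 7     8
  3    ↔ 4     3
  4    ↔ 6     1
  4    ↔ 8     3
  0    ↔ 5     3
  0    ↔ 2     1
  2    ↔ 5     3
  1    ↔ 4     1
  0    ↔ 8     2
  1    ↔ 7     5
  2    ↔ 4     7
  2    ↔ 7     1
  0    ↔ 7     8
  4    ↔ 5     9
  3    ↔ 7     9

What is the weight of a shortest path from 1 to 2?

4

Checking several routes:
1-4-6-0-2: 1 + 1 + 5 + 1 = 8
1-4-7-2: 1 + 8 + 1 = 10
1-4-2: 1 + 7 = 8
1-4-8-0-2: 1 + 3 + 2 + 1 = 7
1-7-2: 5 + 1 = 6
1-4-6-7-2: 1 + 1 + 1 + 1 = 4
Shortest: 4.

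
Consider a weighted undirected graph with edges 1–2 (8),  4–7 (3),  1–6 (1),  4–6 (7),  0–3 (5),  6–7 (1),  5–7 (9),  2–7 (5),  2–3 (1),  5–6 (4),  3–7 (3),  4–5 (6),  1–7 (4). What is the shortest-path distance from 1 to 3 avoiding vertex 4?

5

Some routes from 1 to 3 avoiding 4:
1 - 6 - 7 - 2 - 3: 1 + 1 + 5 + 1 = 8
1 - 6 - 7 - 3: 1 + 1 + 3 = 5
1 - 7 - 3: 4 + 3 = 7
Shortest: 5.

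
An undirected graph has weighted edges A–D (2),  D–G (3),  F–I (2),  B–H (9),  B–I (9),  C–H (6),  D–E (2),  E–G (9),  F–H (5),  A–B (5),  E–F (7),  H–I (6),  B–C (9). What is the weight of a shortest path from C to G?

Checking several routes:
C - B - A - D - G: 9 + 5 + 2 + 3 = 19
C - H - F - E - G: 6 + 5 + 7 + 9 = 27
C - H - F - E - D - G: 6 + 5 + 7 + 2 + 3 = 23
C - H - B - A - D - G: 6 + 9 + 5 + 2 + 3 = 25
C - H - I - F - E - D - G: 6 + 6 + 2 + 7 + 2 + 3 = 26
Shortest: 19.

19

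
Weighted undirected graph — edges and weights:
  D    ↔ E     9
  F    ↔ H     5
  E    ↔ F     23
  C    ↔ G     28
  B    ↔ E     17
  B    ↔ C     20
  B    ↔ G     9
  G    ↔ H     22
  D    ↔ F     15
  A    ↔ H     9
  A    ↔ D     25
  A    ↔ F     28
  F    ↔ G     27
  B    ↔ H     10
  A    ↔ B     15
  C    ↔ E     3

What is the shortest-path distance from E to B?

17

Some routes from E to B:
E-C-G-B: 3 + 28 + 9 = 40
E-B: 17
E-F-H-B: 23 + 5 + 10 = 38
E-C-B: 3 + 20 = 23
E-D-F-H-B: 9 + 15 + 5 + 10 = 39
E-D-A-B: 9 + 25 + 15 = 49
Best route has total 17.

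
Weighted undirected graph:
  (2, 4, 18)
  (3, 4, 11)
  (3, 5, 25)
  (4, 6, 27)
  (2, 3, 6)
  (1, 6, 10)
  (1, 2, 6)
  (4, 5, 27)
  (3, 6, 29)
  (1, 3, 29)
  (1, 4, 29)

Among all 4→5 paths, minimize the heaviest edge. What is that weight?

25

A few of the 4→5 routes:
4-2-3-5: max(18, 6, 25) = 25
4-6-1-2-3-5: max(27, 10, 6, 6, 25) = 27
4-5: max(27) = 27
4-3-5: max(11, 25) = 25
The minimum achievable maximum is 25.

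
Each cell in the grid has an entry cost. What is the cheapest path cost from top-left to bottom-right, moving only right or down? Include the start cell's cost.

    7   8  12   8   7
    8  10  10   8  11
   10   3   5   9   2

44

Path [0,0]→[0,1]→[1,1]→[2,1]→[2,2]→[2,3]→[2,4]: 7 + 8 + 10 + 3 + 5 + 9 + 2 = 44.
For comparison, the top-then-right route costs 55.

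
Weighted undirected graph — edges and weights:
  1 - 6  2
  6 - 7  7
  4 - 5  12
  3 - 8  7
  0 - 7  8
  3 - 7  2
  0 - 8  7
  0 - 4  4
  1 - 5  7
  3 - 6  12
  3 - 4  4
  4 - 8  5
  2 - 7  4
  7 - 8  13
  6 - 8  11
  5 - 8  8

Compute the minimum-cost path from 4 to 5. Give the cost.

Comparing a few candidate routes:
4 → 5: 12
4 → 0 → 8 → 5: 4 + 7 + 8 = 19
4 → 8 → 5: 5 + 8 = 13
4 → 3 → 8 → 5: 4 + 7 + 8 = 19
Shortest: 12.

12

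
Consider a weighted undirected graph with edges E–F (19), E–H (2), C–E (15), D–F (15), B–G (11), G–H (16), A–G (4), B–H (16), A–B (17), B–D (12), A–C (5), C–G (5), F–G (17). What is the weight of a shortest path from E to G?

Comparing a few candidate routes:
E-H-G: 2 + 16 = 18
E-C-A-G: 15 + 5 + 4 = 24
E-C-G: 15 + 5 = 20
Shortest: 18.

18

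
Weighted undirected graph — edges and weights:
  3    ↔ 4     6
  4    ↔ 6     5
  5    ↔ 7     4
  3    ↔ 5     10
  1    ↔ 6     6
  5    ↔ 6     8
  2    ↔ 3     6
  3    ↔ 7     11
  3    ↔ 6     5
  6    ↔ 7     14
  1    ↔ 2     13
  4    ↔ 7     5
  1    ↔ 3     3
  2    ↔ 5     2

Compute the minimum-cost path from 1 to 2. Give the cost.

Some routes from 1 to 2:
1→3→5→2: 3 + 10 + 2 = 15
1→2: 13
1→3→2: 3 + 6 = 9
Shortest: 9.

9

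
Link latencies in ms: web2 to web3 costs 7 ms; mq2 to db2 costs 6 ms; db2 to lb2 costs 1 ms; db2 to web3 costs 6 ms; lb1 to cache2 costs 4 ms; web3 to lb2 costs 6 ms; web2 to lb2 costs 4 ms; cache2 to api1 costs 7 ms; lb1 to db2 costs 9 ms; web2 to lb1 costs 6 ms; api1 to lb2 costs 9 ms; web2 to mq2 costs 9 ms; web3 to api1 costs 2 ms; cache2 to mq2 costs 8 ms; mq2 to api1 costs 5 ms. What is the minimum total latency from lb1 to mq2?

12

Some routes from lb1 to mq2:
lb1 -> cache2 -> mq2: 4 + 8 = 12
lb1 -> web2 -> mq2: 6 + 9 = 15
lb1 -> db2 -> mq2: 9 + 6 = 15
Shortest: 12 ms.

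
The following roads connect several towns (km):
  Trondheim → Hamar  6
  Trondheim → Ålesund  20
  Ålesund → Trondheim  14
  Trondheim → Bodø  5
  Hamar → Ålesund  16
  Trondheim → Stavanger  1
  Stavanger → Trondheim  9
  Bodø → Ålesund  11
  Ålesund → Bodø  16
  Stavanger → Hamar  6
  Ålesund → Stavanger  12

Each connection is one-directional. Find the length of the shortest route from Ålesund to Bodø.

16

Paths from Ålesund to Bodø:
Ålesund→Stavanger→Trondheim→Bodø: 12 + 9 + 5 = 26
Ålesund→Trondheim→Bodø: 14 + 5 = 19
Ålesund→Bodø: 16
The minimum is 16 km.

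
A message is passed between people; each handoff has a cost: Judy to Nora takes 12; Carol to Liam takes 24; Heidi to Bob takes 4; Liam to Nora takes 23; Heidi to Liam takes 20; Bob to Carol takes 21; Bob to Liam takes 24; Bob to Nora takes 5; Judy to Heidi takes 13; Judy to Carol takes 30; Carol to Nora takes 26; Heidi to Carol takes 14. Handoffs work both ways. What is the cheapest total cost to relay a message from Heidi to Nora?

A few of the Heidi→Nora routes:
Heidi→Carol→Nora: 14 + 26 = 40
Heidi→Bob→Nora: 4 + 5 = 9
Heidi→Carol→Bob→Nora: 14 + 21 + 5 = 40
Heidi→Judy→Nora: 13 + 12 = 25
Best route has total 9.

9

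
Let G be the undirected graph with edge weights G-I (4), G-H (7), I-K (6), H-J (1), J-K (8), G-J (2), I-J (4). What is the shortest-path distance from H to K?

Checking several routes:
H -> J -> I -> K: 1 + 4 + 6 = 11
H -> J -> G -> I -> K: 1 + 2 + 4 + 6 = 13
H -> J -> K: 1 + 8 = 9
Shortest: 9.

9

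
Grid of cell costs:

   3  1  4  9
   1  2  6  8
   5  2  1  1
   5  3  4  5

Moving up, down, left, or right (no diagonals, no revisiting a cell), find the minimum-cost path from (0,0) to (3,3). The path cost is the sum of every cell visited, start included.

15

One optimal route is (0,0) (0,1) (1,1) (2,1) (2,2) (2,3) (3,3).
Its cost is 3 + 1 + 2 + 2 + 1 + 1 + 5 = 15.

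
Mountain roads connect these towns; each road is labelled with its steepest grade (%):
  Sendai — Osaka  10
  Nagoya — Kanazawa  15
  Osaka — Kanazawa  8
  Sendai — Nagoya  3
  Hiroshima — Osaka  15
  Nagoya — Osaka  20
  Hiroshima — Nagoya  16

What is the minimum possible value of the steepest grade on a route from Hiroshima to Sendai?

Some routes from Hiroshima to Sendai:
Hiroshima→Nagoya→Sendai: max(16, 3) = 16
Hiroshima→Osaka→Kanazawa→Nagoya→Sendai: max(15, 8, 15, 3) = 15
Hiroshima→Osaka→Sendai: max(15, 10) = 15
The minimum achievable maximum is 15%.

15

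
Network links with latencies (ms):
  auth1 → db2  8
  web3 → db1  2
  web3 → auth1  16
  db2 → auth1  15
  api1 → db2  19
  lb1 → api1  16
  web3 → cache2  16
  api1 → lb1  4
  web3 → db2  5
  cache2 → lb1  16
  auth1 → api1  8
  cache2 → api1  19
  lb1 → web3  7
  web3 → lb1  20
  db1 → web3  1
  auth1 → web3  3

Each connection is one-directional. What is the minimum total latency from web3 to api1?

24

A few of the web3→api1 routes:
web3-cache2-api1: 16 + 19 = 35
web3-lb1-api1: 20 + 16 = 36
web3-db2-auth1-api1: 5 + 15 + 8 = 28
web3-auth1-api1: 16 + 8 = 24
The minimum is 24 ms.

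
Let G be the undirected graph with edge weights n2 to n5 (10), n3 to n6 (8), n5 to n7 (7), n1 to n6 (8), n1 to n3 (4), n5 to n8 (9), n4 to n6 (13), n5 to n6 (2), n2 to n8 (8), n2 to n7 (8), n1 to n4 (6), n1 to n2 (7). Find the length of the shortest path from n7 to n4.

21

Some routes from n7 to n4:
n7 -> n5 -> n6 -> n4: 7 + 2 + 13 = 22
n7 -> n5 -> n6 -> n1 -> n4: 7 + 2 + 8 + 6 = 23
n7 -> n2 -> n1 -> n4: 8 + 7 + 6 = 21
n7 -> n5 -> n2 -> n1 -> n4: 7 + 10 + 7 + 6 = 30
n7 -> n5 -> n6 -> n3 -> n1 -> n4: 7 + 2 + 8 + 4 + 6 = 27
The minimum is 21.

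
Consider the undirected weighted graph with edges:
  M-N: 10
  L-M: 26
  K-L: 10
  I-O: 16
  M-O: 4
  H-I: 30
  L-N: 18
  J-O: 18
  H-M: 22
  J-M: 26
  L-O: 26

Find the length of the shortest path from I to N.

30

A few of the I→N routes:
I -> O -> L -> N: 16 + 26 + 18 = 60
I -> O -> J -> M -> N: 16 + 18 + 26 + 10 = 70
I -> O -> M -> N: 16 + 4 + 10 = 30
I -> O -> L -> M -> N: 16 + 26 + 26 + 10 = 78
I -> O -> M -> L -> N: 16 + 4 + 26 + 18 = 64
I -> H -> M -> N: 30 + 22 + 10 = 62
Best route has total 30.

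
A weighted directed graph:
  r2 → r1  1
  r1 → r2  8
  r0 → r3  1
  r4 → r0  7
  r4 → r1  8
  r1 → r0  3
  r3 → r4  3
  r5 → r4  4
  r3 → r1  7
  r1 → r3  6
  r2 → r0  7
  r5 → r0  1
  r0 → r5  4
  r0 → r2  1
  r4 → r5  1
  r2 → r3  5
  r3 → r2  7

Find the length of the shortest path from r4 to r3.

Some routes from r4 to r3:
r4→r1→r0→r3: 8 + 3 + 1 = 12
r4→r0→r3: 7 + 1 = 8
r4→r5→r0→r2→r3: 1 + 1 + 1 + 5 = 8
r4→r5→r0→r3: 1 + 1 + 1 = 3
r4→r5→r0→r2→r1→r3: 1 + 1 + 1 + 1 + 6 = 10
Shortest: 3.

3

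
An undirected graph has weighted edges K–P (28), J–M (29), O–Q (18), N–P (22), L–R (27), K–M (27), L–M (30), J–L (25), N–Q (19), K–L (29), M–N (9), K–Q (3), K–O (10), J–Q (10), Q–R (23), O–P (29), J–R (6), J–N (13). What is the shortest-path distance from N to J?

13

A few of the N→J routes:
N-J: 13
N-M-J: 9 + 29 = 38
N-Q-J: 19 + 10 = 29
Best route has total 13.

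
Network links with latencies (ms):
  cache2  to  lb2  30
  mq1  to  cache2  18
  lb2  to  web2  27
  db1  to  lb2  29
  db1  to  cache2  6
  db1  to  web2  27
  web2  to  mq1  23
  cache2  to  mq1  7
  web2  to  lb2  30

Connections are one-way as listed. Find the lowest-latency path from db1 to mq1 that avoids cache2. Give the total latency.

50

Candidate routes:
db1 - web2 - mq1: 27 + 23 = 50
db1 - lb2 - web2 - mq1: 29 + 27 + 23 = 79
Shortest: 50 ms.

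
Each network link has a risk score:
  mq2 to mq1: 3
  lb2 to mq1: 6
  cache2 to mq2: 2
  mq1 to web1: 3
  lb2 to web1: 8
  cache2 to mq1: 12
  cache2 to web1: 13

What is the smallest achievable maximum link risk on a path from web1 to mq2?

3

Comparing a few candidate routes:
web1 - lb2 - mq1 - mq2: max(8, 6, 3) = 8
web1 - mq1 - cache2 - mq2: max(3, 12, 2) = 12
web1 - mq1 - mq2: max(3, 3) = 3
web1 - lb2 - mq1 - cache2 - mq2: max(8, 6, 12, 2) = 12
Best route has worst link 3.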